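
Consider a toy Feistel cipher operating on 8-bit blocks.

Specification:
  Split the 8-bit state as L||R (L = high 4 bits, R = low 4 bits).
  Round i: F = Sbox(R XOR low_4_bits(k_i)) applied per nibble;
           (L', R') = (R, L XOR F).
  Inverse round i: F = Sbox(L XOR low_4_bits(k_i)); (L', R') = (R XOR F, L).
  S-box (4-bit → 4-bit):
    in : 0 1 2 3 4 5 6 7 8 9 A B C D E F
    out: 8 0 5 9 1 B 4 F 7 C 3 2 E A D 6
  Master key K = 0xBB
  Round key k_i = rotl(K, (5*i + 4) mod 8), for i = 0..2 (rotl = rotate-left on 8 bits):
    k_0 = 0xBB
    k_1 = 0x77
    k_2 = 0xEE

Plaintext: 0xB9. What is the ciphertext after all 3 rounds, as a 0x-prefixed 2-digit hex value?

0x5C

s_0 = plaintext = 0xB9
s_1 = Round(s_0, k_0) = 0x9E
s_2 = Round(s_1, k_1) = 0xE5
s_3 = Round(s_2, k_2) = 0x5C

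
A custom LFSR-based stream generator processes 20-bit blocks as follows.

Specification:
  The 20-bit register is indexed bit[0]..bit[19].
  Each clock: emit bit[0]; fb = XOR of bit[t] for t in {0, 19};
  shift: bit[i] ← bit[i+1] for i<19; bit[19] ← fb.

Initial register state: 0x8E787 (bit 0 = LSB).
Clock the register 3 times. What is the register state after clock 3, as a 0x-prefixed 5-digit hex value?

0x51CF0

reg_0 = 0x8E787
clock 1: out=1, reg = 0x473C3
clock 2: out=1, reg = 0xA39E1
clock 3: out=1, reg = 0x51CF0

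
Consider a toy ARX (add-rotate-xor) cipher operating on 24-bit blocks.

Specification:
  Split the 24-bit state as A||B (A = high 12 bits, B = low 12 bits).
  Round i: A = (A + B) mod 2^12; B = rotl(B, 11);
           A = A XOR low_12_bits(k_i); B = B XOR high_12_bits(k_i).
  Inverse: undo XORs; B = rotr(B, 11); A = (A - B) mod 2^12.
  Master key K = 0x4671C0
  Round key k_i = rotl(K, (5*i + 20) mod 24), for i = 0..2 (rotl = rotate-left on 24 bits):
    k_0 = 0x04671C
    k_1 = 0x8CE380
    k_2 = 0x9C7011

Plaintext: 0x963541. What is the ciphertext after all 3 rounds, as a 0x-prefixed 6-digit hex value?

s_0 = plaintext = 0x963541
s_1 = Round(s_0, k_0) = 0x9B8AE6
s_2 = Round(s_1, k_1) = 0x71EDBD
s_3 = Round(s_2, k_2) = 0x4CA719

0x4CA719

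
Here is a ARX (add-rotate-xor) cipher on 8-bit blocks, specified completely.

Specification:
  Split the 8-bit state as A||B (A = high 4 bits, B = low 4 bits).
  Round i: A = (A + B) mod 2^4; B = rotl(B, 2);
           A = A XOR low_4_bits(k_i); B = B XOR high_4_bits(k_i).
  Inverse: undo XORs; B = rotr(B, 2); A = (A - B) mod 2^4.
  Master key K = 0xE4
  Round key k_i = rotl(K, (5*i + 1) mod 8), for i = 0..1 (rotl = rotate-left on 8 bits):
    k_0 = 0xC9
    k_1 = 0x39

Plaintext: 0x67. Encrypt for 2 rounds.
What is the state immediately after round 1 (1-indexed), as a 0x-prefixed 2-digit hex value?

s_0 = plaintext = 0x67
s_1 = Round(s_0, k_0) = 0x41
s_2 = Round(s_1, k_1) = 0xC7

0x41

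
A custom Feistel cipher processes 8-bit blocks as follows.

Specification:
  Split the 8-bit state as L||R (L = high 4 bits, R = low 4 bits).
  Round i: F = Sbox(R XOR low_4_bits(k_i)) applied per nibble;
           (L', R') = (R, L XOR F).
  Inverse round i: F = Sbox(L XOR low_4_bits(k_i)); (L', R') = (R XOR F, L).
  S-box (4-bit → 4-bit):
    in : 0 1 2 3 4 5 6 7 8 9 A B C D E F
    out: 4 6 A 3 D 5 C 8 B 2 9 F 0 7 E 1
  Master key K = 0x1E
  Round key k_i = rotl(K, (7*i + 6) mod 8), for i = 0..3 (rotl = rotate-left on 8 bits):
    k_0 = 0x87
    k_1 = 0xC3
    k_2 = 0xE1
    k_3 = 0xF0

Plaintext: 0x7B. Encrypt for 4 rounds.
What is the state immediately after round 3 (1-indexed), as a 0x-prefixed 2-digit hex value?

s_0 = plaintext = 0x7B
s_1 = Round(s_0, k_0) = 0xB7
s_2 = Round(s_1, k_1) = 0x76
s_3 = Round(s_2, k_2) = 0x6F
s_4 = Round(s_3, k_3) = 0xF7

0x6F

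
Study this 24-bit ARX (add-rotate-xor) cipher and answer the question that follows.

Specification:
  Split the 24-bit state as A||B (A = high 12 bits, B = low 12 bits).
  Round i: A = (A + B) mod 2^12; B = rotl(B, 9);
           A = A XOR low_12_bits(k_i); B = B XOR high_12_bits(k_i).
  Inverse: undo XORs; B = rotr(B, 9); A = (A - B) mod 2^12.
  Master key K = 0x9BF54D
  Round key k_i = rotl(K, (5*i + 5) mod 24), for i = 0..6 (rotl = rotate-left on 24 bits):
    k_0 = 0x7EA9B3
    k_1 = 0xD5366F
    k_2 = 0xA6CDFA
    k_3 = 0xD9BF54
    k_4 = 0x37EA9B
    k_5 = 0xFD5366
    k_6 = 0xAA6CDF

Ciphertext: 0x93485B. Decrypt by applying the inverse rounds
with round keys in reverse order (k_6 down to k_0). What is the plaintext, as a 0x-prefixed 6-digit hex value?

s_0 = ciphertext = 0x93485B
s_1 = InvRound(s_0, k_6) = 0xE027E9
s_2 = InvRound(s_1, k_5) = 0xB801E4
s_3 = InvRound(s_2, k_4) = 0xC4A4D1
s_4 = InvRound(s_3, k_3) = 0x8CAA54
s_5 = InvRound(s_4, k_2) = 0x3701C0
s_6 = InvRound(s_5, k_1) = 0x08149E
s_7 = InvRound(s_6, k_0) = 0xD91BA1

0xD91BA1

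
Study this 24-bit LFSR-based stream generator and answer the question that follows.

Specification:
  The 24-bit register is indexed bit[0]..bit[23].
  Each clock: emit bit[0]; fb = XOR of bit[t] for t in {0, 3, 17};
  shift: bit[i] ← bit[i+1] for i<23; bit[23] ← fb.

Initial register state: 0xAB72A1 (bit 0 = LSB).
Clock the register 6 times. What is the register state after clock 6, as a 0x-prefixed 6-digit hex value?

reg_0 = 0xAB72A1
clock 1: out=1, reg = 0x55B950
clock 2: out=0, reg = 0x2ADCA8
clock 3: out=0, reg = 0x156E54
clock 4: out=0, reg = 0x0AB72A
clock 5: out=0, reg = 0x055B95
clock 6: out=1, reg = 0x82ADCA

0x82ADCA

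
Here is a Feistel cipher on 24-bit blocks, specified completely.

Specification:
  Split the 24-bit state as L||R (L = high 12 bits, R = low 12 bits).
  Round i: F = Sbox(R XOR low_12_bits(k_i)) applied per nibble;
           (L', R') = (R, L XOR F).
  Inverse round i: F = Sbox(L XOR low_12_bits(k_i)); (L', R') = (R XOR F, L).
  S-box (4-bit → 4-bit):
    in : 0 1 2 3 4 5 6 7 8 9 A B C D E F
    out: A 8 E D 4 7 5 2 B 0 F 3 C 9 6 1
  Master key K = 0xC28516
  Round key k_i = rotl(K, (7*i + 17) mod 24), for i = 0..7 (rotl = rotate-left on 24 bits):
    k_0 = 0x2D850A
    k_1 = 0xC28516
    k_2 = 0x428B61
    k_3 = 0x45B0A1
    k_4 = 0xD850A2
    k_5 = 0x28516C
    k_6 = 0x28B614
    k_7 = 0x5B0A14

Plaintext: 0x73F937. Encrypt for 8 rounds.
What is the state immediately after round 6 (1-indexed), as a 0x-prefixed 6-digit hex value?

s_0 = plaintext = 0x73F937
s_1 = Round(s_0, k_0) = 0x937BE6
s_2 = Round(s_1, k_1) = 0xBE6F2D
s_3 = Round(s_2, k_2) = 0xF2DFAA
s_4 = Round(s_3, k_3) = 0xFAAE8E
s_5 = Round(s_4, k_4) = 0xE8E946
s_6 = Round(s_5, k_5) = 0x946561
s_7 = Round(s_6, k_6) = 0x561461
s_8 = Round(s_7, k_7) = 0x461346

0x946561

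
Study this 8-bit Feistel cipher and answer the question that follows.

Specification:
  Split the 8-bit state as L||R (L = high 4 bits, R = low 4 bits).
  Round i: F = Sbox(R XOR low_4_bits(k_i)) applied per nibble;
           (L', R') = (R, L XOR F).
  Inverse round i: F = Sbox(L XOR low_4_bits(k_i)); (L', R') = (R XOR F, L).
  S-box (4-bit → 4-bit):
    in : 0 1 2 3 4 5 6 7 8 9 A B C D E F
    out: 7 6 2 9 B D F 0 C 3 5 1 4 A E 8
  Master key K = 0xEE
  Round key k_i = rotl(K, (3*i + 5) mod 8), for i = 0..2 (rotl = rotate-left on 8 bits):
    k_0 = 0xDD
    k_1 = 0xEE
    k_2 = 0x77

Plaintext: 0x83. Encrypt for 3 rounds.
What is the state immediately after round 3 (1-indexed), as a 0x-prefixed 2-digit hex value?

s_0 = plaintext = 0x83
s_1 = Round(s_0, k_0) = 0x36
s_2 = Round(s_1, k_1) = 0x6F
s_3 = Round(s_2, k_2) = 0xFA

0xFA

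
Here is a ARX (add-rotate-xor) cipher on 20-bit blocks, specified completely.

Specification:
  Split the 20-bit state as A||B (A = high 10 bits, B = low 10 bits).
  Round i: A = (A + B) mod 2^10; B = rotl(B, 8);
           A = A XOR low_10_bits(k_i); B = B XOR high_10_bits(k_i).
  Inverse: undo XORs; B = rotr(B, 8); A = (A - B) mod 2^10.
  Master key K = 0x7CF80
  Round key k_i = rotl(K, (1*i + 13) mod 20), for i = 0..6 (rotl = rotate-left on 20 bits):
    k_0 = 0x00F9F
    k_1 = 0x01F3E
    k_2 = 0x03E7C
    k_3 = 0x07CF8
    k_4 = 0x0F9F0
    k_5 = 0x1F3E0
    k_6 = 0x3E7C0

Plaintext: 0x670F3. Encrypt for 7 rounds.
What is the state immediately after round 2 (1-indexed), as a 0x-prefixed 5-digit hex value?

s_0 = plaintext = 0x670F3
s_1 = Round(s_0, k_0) = 0x4433F
s_2 = Round(s_1, k_1) = 0xDC7C8
s_3 = Round(s_2, k_2) = 0x514FD
s_4 = Round(s_3, k_3) = 0xAE920
s_5 = Round(s_4, k_4) = 0x8A876
s_6 = Round(s_5, k_5) = 0x50261
s_7 = Round(s_6, k_6) = 0x18561

0xDC7C8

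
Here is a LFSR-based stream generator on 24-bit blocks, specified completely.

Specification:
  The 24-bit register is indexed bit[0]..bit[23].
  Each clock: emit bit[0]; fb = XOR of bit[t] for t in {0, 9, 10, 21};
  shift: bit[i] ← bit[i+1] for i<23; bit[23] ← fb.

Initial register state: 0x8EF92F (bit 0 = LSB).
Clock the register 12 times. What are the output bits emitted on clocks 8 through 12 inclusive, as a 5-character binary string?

reg_0 = 0x8EF92F
clock 1: out=1, reg = 0xC77C97
clock 2: out=1, reg = 0x63BE4B
clock 3: out=1, reg = 0x31DF25
clock 4: out=1, reg = 0x18EF92
clock 5: out=0, reg = 0x0C77C9
clock 6: out=1, reg = 0x863BE4
clock 7: out=0, reg = 0xC31DF2
clock 8: out=0, reg = 0xE18EF9
clock 9: out=1, reg = 0x70C77C
clock 10: out=0, reg = 0xB863BE
clock 11: out=0, reg = 0x5C31DF
clock 12: out=1, reg = 0xAE18EF

01001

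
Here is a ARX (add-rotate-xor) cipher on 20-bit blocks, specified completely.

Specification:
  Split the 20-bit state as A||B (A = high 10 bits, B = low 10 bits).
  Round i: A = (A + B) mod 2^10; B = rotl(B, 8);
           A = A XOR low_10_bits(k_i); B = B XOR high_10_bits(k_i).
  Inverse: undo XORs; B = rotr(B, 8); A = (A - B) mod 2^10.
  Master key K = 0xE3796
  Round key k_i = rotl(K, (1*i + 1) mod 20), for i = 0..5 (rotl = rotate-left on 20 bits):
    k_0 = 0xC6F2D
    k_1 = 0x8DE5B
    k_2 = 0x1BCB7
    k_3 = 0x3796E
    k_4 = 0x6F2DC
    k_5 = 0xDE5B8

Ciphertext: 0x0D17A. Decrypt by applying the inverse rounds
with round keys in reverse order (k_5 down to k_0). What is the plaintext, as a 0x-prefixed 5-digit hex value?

s_0 = ciphertext = 0x0D17A
s_1 = InvRound(s_0, k_5) = 0x5F80E
s_2 = InvRound(s_1, k_4) = 0x366C9
s_3 = InvRound(s_2, k_3) = 0x5645E
s_4 = InvRound(s_3, k_2) = 0x4A8C4
s_5 = InvRound(s_4, k_1) = 0xE8FCE
s_6 = InvRound(s_5, k_0) = 0x4EB54

0x4EB54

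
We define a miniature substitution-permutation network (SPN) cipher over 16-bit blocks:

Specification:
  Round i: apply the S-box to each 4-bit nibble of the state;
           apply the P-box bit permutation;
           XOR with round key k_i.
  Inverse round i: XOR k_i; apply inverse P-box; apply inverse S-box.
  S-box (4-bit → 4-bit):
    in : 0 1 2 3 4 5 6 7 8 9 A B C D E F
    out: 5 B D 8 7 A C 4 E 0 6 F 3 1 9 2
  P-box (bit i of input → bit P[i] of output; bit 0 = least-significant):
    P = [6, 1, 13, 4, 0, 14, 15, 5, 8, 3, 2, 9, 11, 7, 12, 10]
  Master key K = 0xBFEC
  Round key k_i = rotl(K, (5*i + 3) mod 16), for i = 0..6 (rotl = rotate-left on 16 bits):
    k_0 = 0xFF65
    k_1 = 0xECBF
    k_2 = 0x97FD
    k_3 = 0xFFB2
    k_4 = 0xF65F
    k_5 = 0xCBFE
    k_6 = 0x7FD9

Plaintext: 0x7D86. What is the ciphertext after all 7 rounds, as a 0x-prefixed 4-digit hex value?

s_0 = plaintext = 0x7D86
s_1 = Round(s_0, k_0) = 0x0E55
s_2 = Round(s_1, k_1) = 0xB78D
s_3 = Round(s_2, k_2) = 0x4B19
s_4 = Round(s_3, k_3) = 0xA41F
s_5 = Round(s_4, k_4) = 0xA7F0
s_6 = Round(s_5, k_5) = 0xBB3A
s_7 = Round(s_6, k_6) = 0x4077

0x4077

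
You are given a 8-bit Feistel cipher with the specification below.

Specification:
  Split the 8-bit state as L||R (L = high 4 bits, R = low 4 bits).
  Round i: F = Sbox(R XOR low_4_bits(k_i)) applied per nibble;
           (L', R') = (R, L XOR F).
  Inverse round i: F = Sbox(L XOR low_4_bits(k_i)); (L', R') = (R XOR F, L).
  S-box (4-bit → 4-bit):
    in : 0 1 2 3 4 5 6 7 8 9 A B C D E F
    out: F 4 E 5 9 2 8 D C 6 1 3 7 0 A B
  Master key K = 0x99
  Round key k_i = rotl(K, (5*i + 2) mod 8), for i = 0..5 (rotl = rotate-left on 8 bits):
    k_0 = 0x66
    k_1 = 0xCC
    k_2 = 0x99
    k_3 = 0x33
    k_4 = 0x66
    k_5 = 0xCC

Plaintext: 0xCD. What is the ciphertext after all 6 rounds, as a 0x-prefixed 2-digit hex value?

0x52

s_0 = plaintext = 0xCD
s_1 = Round(s_0, k_0) = 0xDF
s_2 = Round(s_1, k_1) = 0xF8
s_3 = Round(s_2, k_2) = 0x8B
s_4 = Round(s_3, k_3) = 0xB4
s_5 = Round(s_4, k_4) = 0x45
s_6 = Round(s_5, k_5) = 0x52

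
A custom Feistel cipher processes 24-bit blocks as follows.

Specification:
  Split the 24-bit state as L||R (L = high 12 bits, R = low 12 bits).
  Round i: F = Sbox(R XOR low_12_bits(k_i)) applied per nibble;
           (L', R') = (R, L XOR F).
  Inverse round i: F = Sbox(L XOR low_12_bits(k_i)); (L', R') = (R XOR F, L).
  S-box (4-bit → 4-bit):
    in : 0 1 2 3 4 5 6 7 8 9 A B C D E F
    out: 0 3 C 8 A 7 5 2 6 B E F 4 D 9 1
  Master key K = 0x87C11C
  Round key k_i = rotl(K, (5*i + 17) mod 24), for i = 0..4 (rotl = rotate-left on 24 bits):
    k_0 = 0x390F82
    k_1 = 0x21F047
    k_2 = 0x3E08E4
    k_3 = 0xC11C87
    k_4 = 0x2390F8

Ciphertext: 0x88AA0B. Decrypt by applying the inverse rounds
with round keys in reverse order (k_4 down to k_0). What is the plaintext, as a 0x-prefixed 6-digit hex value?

s_0 = ciphertext = 0x88AA0B
s_1 = InvRound(s_0, k_4) = 0xC2788A
s_2 = InvRound(s_1, k_3) = 0x86AC27
s_3 = InvRound(s_2, k_2) = 0xC4E86A
s_4 = InvRound(s_3, k_1) = 0xC61C4E
s_5 = InvRound(s_4, k_0) = 0x4D6C61

0x4D6C61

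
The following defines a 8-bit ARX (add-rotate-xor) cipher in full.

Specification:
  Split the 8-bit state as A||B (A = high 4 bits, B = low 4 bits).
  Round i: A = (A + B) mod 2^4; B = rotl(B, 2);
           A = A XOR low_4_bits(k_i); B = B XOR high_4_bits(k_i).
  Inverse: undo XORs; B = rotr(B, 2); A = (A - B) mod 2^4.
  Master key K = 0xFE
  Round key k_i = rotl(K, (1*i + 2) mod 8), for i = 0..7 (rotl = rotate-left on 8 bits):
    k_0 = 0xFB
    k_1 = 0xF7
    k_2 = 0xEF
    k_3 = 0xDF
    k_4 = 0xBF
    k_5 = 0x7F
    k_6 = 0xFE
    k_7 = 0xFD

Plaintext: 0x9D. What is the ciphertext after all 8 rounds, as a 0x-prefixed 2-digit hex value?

0xA2

s_0 = plaintext = 0x9D
s_1 = Round(s_0, k_0) = 0xD8
s_2 = Round(s_1, k_1) = 0x2D
s_3 = Round(s_2, k_2) = 0x09
s_4 = Round(s_3, k_3) = 0x6B
s_5 = Round(s_4, k_4) = 0xE5
s_6 = Round(s_5, k_5) = 0xC2
s_7 = Round(s_6, k_6) = 0x07
s_8 = Round(s_7, k_7) = 0xA2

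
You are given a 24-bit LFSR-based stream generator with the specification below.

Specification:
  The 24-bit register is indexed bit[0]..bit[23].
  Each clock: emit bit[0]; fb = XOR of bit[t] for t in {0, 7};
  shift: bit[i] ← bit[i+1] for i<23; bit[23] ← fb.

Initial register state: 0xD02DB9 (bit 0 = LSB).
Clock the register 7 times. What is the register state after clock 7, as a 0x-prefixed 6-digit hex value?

reg_0 = 0xD02DB9
clock 1: out=1, reg = 0x6816DC
clock 2: out=0, reg = 0xB40B6E
clock 3: out=0, reg = 0x5A05B7
clock 4: out=1, reg = 0x2D02DB
clock 5: out=1, reg = 0x16816D
clock 6: out=1, reg = 0x8B40B6
clock 7: out=0, reg = 0xC5A05B

0xC5A05B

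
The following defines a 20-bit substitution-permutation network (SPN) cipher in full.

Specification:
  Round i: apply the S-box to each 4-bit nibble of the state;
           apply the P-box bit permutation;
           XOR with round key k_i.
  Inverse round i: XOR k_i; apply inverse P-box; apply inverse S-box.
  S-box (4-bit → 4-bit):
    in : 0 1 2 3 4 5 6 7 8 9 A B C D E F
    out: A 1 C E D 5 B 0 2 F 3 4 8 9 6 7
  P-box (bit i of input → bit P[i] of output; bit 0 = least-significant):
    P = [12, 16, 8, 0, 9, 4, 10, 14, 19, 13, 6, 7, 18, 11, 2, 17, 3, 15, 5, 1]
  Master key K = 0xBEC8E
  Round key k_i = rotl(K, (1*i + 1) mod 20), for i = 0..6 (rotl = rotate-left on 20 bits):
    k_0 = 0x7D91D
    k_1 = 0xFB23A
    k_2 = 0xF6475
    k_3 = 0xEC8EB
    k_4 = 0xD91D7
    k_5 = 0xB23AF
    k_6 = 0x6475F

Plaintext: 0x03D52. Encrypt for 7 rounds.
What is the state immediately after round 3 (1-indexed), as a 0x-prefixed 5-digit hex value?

0x57786

s_0 = plaintext = 0x03D52
s_1 = Round(s_0, k_0) = 0xD569A
s_2 = Round(s_1, k_1) = 0x2C4A4
s_3 = Round(s_2, k_2) = 0x57786
s_4 = Round(s_3, k_3) = 0xFD8D2
s_5 = Round(s_4, k_4) = 0xB72FE
s_6 = Round(s_5, k_5) = 0xA245F
s_7 = Round(s_6, k_6) = 0xDD093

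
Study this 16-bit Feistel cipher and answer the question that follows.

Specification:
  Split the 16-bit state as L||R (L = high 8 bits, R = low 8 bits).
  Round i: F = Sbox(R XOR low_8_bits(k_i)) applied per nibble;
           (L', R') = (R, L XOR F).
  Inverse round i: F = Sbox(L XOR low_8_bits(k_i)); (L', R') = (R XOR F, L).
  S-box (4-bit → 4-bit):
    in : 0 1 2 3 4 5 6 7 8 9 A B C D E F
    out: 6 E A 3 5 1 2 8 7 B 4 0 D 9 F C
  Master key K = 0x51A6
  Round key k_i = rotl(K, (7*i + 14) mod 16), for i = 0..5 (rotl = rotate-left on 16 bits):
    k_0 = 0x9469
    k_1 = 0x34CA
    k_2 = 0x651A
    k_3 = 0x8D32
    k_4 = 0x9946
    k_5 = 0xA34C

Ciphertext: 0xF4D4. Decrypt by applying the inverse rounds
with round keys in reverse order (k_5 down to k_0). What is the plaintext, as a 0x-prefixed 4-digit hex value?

0x56C5

s_0 = ciphertext = 0xF4D4
s_1 = InvRound(s_0, k_5) = 0xD3F4
s_2 = InvRound(s_1, k_4) = 0x45D3
s_3 = InvRound(s_2, k_3) = 0x5B45
s_4 = InvRound(s_3, k_2) = 0x1B5B
s_5 = InvRound(s_4, k_1) = 0xC51B
s_6 = InvRound(s_5, k_0) = 0x56C5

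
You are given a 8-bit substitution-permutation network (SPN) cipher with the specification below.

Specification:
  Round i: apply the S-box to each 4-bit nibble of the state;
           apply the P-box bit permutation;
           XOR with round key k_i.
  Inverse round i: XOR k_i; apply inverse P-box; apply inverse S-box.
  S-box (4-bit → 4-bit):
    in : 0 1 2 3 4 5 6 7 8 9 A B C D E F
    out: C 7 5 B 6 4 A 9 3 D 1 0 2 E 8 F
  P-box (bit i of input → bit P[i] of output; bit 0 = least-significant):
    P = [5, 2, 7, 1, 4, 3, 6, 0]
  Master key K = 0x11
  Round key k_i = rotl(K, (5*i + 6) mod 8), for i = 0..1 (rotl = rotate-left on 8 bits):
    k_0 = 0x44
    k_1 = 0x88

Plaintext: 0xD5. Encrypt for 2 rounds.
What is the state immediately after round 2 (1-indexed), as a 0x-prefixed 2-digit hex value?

0x16

s_0 = plaintext = 0xD5
s_1 = Round(s_0, k_0) = 0x8D
s_2 = Round(s_1, k_1) = 0x16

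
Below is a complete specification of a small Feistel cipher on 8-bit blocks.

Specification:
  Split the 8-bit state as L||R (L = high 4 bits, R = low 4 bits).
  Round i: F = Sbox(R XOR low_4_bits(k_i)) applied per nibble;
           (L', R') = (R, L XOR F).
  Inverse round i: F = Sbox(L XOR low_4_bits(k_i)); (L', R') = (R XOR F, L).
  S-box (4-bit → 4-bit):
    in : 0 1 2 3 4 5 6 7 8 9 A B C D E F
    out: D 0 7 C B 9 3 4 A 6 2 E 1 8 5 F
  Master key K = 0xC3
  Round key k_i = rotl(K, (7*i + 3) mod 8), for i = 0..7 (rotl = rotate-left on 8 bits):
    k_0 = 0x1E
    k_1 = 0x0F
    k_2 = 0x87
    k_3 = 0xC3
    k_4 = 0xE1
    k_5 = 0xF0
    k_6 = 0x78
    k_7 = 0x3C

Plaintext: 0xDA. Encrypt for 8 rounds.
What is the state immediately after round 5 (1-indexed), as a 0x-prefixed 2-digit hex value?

0x24

s_0 = plaintext = 0xDA
s_1 = Round(s_0, k_0) = 0xA6
s_2 = Round(s_1, k_1) = 0x6C
s_3 = Round(s_2, k_2) = 0xC8
s_4 = Round(s_3, k_3) = 0x82
s_5 = Round(s_4, k_4) = 0x24
s_6 = Round(s_5, k_5) = 0x49
s_7 = Round(s_6, k_6) = 0x94
s_8 = Round(s_7, k_7) = 0x43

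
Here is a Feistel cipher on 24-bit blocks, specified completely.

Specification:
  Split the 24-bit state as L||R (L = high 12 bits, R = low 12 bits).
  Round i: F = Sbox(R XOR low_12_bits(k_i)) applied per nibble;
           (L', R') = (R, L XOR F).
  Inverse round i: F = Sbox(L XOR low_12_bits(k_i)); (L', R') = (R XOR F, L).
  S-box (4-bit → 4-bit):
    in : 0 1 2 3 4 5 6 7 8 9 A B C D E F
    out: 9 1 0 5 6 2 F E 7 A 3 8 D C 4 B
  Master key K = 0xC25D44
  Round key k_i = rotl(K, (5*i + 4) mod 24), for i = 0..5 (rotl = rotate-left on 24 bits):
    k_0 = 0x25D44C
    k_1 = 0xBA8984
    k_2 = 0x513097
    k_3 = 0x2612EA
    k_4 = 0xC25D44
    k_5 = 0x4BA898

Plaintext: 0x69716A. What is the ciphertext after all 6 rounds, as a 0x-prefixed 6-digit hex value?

0xD29CAE

s_0 = plaintext = 0x69716A
s_1 = Round(s_0, k_0) = 0x16A498
s_2 = Round(s_1, k_1) = 0x498D77
s_3 = Round(s_2, k_2) = 0xD778D1
s_4 = Round(s_3, k_3) = 0x8D1E2F
s_5 = Round(s_4, k_4) = 0xE2FD29
s_6 = Round(s_5, k_5) = 0xD29CAE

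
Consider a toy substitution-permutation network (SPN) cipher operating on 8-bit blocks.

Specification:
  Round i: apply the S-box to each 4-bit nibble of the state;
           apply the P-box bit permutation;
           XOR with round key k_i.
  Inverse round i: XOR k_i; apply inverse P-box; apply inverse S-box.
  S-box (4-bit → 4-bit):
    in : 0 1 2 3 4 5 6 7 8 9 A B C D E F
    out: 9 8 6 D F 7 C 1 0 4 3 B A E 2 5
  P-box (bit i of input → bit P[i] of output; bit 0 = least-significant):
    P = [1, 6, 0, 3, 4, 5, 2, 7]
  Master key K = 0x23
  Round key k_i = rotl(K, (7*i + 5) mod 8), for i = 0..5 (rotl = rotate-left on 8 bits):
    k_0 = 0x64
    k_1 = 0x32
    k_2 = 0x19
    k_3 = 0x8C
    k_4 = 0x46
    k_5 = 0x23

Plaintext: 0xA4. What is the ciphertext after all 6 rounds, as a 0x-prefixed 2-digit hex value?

0xDA

s_0 = plaintext = 0xA4
s_1 = Round(s_0, k_0) = 0x1F
s_2 = Round(s_1, k_1) = 0xB1
s_3 = Round(s_2, k_2) = 0xA1
s_4 = Round(s_3, k_3) = 0xB4
s_5 = Round(s_4, k_4) = 0xBD
s_6 = Round(s_5, k_5) = 0xDA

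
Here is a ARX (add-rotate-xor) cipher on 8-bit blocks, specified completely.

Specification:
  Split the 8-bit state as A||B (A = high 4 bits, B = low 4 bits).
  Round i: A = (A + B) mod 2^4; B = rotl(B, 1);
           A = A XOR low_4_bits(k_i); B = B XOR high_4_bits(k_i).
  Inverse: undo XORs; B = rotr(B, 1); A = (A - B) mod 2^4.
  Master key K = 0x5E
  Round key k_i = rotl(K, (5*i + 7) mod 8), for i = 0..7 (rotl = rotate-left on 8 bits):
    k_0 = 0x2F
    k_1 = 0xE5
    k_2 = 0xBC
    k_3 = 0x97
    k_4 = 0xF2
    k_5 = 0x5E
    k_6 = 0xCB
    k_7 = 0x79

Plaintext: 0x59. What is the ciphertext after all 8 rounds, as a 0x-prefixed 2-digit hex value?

0x39

s_0 = plaintext = 0x59
s_1 = Round(s_0, k_0) = 0x11
s_2 = Round(s_1, k_1) = 0x7C
s_3 = Round(s_2, k_2) = 0xF2
s_4 = Round(s_3, k_3) = 0x6D
s_5 = Round(s_4, k_4) = 0x14
s_6 = Round(s_5, k_5) = 0xBD
s_7 = Round(s_6, k_6) = 0x37
s_8 = Round(s_7, k_7) = 0x39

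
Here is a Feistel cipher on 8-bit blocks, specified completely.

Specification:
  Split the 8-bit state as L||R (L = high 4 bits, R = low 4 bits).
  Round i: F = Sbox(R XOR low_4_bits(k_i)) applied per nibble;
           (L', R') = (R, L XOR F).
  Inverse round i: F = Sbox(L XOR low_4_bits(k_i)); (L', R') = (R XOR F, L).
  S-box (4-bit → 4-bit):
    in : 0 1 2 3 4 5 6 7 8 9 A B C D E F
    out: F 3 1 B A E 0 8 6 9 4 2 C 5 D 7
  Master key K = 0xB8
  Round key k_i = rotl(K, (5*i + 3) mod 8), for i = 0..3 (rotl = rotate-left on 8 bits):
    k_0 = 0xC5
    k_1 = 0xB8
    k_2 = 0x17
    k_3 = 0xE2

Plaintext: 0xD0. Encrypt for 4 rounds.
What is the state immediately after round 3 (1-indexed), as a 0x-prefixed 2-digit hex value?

0x2D

s_0 = plaintext = 0xD0
s_1 = Round(s_0, k_0) = 0x03
s_2 = Round(s_1, k_1) = 0x32
s_3 = Round(s_2, k_2) = 0x2D
s_4 = Round(s_3, k_3) = 0xD5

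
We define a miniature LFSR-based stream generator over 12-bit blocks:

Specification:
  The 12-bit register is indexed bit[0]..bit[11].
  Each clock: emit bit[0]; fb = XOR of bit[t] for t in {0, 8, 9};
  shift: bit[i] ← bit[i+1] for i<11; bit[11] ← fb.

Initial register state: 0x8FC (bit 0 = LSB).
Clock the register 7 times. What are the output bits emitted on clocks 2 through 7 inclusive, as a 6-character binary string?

011111

reg_0 = 0x8FC
clock 1: out=0, reg = 0x47E
clock 2: out=0, reg = 0x23F
clock 3: out=1, reg = 0x11F
clock 4: out=1, reg = 0x08F
clock 5: out=1, reg = 0x847
clock 6: out=1, reg = 0xC23
clock 7: out=1, reg = 0xE11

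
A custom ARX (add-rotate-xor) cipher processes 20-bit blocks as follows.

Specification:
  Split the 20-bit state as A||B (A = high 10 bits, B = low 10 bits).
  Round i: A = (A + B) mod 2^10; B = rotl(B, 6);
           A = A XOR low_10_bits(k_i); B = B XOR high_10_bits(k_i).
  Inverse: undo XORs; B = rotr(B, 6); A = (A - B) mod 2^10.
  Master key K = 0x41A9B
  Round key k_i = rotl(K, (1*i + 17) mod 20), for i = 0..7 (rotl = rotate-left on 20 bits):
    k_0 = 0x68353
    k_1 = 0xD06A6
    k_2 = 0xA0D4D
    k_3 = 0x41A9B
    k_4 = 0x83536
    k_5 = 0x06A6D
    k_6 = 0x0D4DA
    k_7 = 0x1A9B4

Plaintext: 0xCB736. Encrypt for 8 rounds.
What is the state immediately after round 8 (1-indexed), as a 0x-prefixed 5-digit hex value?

s_0 = plaintext = 0xCB736
s_1 = Round(s_0, k_0) = 0x4C013
s_2 = Round(s_1, k_1) = 0xF9780
s_3 = Round(s_2, k_2) = 0x8A2BB
s_4 = Round(s_3, k_3) = 0x9E3ED
s_5 = Round(s_4, k_4) = 0xD4D73
s_6 = Round(s_5, k_5) = 0xAACCD
s_7 = Round(s_6, k_6) = 0xE8B79
s_8 = Round(s_7, k_7) = 0xABE1D

0xABE1D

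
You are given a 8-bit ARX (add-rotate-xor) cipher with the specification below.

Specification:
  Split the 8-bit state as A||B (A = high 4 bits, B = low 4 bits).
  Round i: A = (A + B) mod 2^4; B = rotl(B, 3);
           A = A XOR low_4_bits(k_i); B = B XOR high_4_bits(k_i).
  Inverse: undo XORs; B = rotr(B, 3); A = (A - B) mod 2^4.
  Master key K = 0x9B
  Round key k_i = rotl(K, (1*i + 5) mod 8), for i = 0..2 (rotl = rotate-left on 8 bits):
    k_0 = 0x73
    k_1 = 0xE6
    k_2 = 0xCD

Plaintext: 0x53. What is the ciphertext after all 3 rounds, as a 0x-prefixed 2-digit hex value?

0x50

s_0 = plaintext = 0x53
s_1 = Round(s_0, k_0) = 0xBE
s_2 = Round(s_1, k_1) = 0xF9
s_3 = Round(s_2, k_2) = 0x50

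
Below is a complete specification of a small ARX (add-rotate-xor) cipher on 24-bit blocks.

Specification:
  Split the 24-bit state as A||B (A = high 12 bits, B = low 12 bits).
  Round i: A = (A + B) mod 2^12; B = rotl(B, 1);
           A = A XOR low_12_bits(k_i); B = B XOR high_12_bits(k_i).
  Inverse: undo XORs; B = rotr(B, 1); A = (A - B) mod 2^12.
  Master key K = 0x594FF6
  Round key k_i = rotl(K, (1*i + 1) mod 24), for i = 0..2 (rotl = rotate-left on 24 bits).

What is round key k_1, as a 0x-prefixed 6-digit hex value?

0x653FD9

K = 0x594FF6
k_0 = rotl(K, (1*0+1) mod 24) = rotl(K, 1) = 0xB29FEC
k_1 = rotl(K, (1*1+1) mod 24) = rotl(K, 2) = 0x653FD9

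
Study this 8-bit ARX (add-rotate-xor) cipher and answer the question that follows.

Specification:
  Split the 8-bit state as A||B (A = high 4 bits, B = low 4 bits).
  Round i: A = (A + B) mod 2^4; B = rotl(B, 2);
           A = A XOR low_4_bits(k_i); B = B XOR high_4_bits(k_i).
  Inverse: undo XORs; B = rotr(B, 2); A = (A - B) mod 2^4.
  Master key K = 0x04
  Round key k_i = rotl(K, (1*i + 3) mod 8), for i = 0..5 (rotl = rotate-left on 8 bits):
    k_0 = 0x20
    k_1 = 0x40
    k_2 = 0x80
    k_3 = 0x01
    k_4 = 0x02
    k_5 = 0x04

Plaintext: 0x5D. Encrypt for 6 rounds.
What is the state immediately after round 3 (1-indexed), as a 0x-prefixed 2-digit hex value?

s_0 = plaintext = 0x5D
s_1 = Round(s_0, k_0) = 0x25
s_2 = Round(s_1, k_1) = 0x71
s_3 = Round(s_2, k_2) = 0x8C
s_4 = Round(s_3, k_3) = 0x53
s_5 = Round(s_4, k_4) = 0xAC
s_6 = Round(s_5, k_5) = 0x23

0x8C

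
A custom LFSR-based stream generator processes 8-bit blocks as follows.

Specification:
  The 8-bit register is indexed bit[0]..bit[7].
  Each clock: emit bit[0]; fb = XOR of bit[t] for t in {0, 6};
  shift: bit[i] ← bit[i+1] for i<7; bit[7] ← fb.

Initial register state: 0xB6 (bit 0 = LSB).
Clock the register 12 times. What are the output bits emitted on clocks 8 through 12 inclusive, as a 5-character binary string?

reg_0 = 0xB6
clock 1: out=0, reg = 0x5B
clock 2: out=1, reg = 0x2D
clock 3: out=1, reg = 0x96
clock 4: out=0, reg = 0x4B
clock 5: out=1, reg = 0x25
clock 6: out=1, reg = 0x92
clock 7: out=0, reg = 0x49
clock 8: out=1, reg = 0x24
clock 9: out=0, reg = 0x12
clock 10: out=0, reg = 0x09
clock 11: out=1, reg = 0x84
clock 12: out=0, reg = 0x42

10010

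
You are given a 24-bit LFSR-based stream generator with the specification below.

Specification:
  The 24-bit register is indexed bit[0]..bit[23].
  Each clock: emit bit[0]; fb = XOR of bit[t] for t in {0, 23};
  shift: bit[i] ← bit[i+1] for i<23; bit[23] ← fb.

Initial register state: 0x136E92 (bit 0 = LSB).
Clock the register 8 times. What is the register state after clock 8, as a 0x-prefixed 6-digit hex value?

0x8E136E

reg_0 = 0x136E92
clock 1: out=0, reg = 0x09B749
clock 2: out=1, reg = 0x84DBA4
clock 3: out=0, reg = 0xC26DD2
clock 4: out=0, reg = 0xE136E9
clock 5: out=1, reg = 0x709B74
clock 6: out=0, reg = 0x384DBA
clock 7: out=0, reg = 0x1C26DD
clock 8: out=1, reg = 0x8E136E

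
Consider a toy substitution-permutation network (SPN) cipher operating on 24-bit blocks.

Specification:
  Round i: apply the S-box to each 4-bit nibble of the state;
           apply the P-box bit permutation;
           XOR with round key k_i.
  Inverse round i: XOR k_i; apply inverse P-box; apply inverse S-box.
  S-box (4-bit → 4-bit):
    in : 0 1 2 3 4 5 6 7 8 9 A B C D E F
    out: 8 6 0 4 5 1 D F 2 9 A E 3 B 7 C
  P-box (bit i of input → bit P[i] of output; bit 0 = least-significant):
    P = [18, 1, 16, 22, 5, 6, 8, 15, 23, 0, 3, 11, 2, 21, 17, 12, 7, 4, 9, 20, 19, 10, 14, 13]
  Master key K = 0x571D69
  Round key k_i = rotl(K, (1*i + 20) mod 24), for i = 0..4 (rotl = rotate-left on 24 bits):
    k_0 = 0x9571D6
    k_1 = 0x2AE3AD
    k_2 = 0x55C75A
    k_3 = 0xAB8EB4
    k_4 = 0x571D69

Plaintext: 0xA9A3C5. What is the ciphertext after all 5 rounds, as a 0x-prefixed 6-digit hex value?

s_0 = plaintext = 0xA9A3C5
s_1 = Round(s_0, k_0) = 0xA1453E
s_2 = Round(s_1, k_1) = 0xADC4BB
s_3 = Round(s_2, k_2) = 0xA46284
s_4 = Round(s_3, k_3) = 0xACB870
s_5 = Round(s_4, k_4) = 0x35A898

0x35A898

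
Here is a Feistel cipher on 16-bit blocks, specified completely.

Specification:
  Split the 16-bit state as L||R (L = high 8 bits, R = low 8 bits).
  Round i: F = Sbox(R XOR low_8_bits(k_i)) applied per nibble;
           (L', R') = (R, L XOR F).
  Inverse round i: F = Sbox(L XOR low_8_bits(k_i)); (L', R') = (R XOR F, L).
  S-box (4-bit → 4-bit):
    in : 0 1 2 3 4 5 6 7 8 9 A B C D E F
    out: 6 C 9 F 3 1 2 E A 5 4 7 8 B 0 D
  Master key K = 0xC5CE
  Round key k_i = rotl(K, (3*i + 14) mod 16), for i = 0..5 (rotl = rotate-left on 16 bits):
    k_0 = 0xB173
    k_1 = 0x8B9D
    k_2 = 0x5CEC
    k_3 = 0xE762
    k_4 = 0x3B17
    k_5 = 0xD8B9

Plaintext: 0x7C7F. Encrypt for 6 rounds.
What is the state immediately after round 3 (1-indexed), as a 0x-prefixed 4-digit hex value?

0xDAE6

s_0 = plaintext = 0x7C7F
s_1 = Round(s_0, k_0) = 0x7F14
s_2 = Round(s_1, k_1) = 0x14DA
s_3 = Round(s_2, k_2) = 0xDAE6
s_4 = Round(s_3, k_3) = 0xE679
s_5 = Round(s_4, k_4) = 0x79C6
s_6 = Round(s_5, k_5) = 0xC694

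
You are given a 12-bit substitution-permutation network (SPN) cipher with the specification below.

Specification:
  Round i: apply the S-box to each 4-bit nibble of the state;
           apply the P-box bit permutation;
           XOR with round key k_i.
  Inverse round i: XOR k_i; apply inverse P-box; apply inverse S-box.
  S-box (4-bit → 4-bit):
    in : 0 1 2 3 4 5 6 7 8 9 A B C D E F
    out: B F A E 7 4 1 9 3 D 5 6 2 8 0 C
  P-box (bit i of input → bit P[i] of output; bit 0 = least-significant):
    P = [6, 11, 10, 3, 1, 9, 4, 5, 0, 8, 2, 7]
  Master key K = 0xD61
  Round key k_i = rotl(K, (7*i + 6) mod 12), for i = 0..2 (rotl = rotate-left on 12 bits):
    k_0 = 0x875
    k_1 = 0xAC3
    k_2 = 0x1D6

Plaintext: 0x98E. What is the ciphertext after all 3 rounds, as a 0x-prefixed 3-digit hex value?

s_0 = plaintext = 0x98E
s_1 = Round(s_0, k_0) = 0xAF2
s_2 = Round(s_1, k_1) = 0x2FE
s_3 = Round(s_2, k_2) = 0x066

0x066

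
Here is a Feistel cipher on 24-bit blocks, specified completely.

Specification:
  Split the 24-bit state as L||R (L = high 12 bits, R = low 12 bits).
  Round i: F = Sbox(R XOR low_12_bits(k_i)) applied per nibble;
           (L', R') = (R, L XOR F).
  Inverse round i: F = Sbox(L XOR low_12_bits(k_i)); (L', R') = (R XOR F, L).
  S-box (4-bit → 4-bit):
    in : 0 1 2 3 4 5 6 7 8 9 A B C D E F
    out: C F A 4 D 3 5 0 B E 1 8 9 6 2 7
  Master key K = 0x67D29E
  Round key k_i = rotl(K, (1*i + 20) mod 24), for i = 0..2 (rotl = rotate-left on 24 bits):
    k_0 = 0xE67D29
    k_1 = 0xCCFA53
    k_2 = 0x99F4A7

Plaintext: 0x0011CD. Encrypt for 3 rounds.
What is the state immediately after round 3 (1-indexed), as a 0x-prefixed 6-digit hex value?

0x5CA67A

s_0 = plaintext = 0x0011CD
s_1 = Round(s_0, k_0) = 0x1CD92C
s_2 = Round(s_1, k_1) = 0x92C5CA
s_3 = Round(s_2, k_2) = 0x5CA67A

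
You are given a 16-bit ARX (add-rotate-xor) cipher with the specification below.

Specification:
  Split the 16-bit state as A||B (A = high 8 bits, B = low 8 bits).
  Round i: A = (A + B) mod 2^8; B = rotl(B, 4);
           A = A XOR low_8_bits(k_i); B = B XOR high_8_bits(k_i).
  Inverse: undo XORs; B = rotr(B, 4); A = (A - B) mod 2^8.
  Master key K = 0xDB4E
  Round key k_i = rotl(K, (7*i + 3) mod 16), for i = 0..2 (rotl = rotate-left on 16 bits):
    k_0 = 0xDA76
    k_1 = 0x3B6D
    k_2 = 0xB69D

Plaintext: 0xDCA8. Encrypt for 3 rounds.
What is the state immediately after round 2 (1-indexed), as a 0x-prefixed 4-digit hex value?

s_0 = plaintext = 0xDCA8
s_1 = Round(s_0, k_0) = 0xF250
s_2 = Round(s_1, k_1) = 0x2F3E
s_3 = Round(s_2, k_2) = 0xF055

0x2F3E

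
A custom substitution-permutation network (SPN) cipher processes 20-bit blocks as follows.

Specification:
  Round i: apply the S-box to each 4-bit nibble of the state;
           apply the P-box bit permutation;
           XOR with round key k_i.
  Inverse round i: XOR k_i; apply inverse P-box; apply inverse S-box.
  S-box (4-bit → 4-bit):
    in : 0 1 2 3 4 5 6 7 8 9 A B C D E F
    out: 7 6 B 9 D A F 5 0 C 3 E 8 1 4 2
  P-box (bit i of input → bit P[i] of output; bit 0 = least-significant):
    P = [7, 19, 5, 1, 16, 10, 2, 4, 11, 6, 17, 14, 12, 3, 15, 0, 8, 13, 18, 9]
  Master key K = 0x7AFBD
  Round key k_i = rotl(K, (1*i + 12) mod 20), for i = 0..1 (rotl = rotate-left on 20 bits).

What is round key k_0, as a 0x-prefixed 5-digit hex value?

0xBD7AF

K = 0x7AFBD
k_0 = rotl(K, (1*0+12) mod 20) = rotl(K, 12) = 0xBD7AF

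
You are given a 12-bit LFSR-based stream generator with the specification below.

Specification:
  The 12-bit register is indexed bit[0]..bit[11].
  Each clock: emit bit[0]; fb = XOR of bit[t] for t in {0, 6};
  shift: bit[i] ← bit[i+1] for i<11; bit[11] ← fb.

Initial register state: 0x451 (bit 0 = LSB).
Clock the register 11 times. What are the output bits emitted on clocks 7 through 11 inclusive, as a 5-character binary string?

reg_0 = 0x451
clock 1: out=1, reg = 0x228
clock 2: out=0, reg = 0x114
clock 3: out=0, reg = 0x08A
clock 4: out=0, reg = 0x045
clock 5: out=1, reg = 0x022
clock 6: out=0, reg = 0x011
clock 7: out=1, reg = 0x808
clock 8: out=0, reg = 0x404
clock 9: out=0, reg = 0x202
clock 10: out=0, reg = 0x101
clock 11: out=1, reg = 0x880

10001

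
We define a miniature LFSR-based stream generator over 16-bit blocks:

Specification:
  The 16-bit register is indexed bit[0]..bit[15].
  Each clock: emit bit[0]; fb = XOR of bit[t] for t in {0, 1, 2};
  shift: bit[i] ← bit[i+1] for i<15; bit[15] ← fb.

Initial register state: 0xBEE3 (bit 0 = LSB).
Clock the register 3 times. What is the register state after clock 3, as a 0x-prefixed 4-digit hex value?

reg_0 = 0xBEE3
clock 1: out=1, reg = 0x5F71
clock 2: out=1, reg = 0xAFB8
clock 3: out=0, reg = 0x57DC

0x57DC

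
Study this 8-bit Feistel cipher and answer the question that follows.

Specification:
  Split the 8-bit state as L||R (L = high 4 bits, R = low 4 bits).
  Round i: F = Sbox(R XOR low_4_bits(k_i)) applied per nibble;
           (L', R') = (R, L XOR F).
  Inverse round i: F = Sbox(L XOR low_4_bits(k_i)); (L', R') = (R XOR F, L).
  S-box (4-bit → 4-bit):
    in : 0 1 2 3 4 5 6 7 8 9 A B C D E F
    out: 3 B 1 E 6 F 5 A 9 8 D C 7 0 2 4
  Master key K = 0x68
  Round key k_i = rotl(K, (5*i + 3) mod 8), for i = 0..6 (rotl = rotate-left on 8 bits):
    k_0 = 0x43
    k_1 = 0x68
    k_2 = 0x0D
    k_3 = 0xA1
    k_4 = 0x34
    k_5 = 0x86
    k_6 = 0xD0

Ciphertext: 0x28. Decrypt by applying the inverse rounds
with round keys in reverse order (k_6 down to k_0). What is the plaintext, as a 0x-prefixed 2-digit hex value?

0x2C

s_0 = ciphertext = 0x28
s_1 = InvRound(s_0, k_6) = 0x92
s_2 = InvRound(s_1, k_5) = 0x69
s_3 = InvRound(s_2, k_4) = 0x86
s_4 = InvRound(s_3, k_3) = 0xE8
s_5 = InvRound(s_4, k_2) = 0x6E
s_6 = InvRound(s_5, k_1) = 0xC6
s_7 = InvRound(s_6, k_0) = 0x2C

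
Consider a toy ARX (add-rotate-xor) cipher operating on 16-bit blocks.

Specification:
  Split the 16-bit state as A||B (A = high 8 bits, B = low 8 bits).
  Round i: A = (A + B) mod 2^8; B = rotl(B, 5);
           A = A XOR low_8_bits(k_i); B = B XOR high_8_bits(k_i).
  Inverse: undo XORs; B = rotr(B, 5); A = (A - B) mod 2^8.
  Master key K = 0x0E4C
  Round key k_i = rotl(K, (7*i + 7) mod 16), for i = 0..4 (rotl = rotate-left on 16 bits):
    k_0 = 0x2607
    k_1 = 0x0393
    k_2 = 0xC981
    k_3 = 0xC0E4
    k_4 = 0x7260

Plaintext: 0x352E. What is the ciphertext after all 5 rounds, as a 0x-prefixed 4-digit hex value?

0x40F2

s_0 = plaintext = 0x352E
s_1 = Round(s_0, k_0) = 0x64E3
s_2 = Round(s_1, k_1) = 0xD47F
s_3 = Round(s_2, k_2) = 0xD226
s_4 = Round(s_3, k_3) = 0x1C04
s_5 = Round(s_4, k_4) = 0x40F2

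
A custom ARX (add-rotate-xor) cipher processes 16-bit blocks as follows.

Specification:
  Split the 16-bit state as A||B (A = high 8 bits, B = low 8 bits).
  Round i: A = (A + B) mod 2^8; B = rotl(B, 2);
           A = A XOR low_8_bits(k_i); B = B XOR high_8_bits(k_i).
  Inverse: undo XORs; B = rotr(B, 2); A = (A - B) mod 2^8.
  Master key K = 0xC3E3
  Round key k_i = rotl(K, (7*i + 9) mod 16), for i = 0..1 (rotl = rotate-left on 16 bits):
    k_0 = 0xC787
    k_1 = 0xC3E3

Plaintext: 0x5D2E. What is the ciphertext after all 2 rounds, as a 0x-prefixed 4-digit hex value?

0x683E

s_0 = plaintext = 0x5D2E
s_1 = Round(s_0, k_0) = 0x0C7F
s_2 = Round(s_1, k_1) = 0x683E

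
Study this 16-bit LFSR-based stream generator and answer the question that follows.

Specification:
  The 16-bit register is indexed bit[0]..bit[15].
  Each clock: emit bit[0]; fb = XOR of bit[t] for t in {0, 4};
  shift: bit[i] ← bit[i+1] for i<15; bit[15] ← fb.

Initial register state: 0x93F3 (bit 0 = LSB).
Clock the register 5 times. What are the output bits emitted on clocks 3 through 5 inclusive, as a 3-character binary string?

reg_0 = 0x93F3
clock 1: out=1, reg = 0x49F9
clock 2: out=1, reg = 0x24FC
clock 3: out=0, reg = 0x927E
clock 4: out=0, reg = 0xC93F
clock 5: out=1, reg = 0x649F

001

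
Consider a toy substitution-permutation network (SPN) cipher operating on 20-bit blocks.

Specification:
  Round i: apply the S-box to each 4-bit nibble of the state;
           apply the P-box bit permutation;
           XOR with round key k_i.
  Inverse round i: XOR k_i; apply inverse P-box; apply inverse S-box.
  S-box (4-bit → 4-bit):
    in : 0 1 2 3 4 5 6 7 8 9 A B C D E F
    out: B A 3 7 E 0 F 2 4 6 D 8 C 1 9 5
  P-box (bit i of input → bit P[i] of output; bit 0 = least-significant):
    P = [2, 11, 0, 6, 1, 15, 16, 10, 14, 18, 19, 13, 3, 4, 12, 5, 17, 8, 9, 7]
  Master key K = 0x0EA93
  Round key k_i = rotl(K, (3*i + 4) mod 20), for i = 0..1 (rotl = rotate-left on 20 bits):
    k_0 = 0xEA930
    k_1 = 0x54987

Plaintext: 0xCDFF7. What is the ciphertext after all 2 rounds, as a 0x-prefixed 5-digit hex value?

s_0 = plaintext = 0xCDFF7
s_1 = Round(s_0, k_0) = 0x7E3BA
s_2 = Round(s_1, k_1) = 0x90CEA

0x90CEA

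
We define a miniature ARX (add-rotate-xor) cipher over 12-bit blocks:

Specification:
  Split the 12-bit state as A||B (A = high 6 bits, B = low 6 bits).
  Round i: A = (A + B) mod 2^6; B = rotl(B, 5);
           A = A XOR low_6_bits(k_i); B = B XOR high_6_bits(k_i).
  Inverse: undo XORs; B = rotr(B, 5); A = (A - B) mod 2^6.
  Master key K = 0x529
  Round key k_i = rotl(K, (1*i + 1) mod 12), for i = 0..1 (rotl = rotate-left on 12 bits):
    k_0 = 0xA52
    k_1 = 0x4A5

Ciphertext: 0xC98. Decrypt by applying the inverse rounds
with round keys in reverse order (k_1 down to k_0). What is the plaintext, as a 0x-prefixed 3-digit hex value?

s_0 = ciphertext = 0xC98
s_1 = InvRound(s_0, k_1) = 0x0D4
s_2 = InvRound(s_1, k_0) = 0x5BB

0x5BB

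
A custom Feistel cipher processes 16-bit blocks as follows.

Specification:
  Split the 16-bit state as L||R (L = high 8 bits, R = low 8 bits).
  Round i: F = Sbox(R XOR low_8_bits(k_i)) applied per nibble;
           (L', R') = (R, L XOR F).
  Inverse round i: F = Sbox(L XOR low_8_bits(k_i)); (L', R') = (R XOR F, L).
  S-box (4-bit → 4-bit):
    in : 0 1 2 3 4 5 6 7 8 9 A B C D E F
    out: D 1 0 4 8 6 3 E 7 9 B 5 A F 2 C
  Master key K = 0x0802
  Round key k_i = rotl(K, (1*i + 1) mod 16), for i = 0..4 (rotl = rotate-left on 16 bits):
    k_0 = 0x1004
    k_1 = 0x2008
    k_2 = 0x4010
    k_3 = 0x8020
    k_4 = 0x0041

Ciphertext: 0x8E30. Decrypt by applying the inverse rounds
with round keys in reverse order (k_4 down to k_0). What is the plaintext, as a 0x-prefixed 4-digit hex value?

0xAF9E

s_0 = ciphertext = 0x8E30
s_1 = InvRound(s_0, k_4) = 0x9C8E
s_2 = InvRound(s_1, k_3) = 0xD49C
s_3 = InvRound(s_2, k_2) = 0x34D4
s_4 = InvRound(s_3, k_1) = 0x9E34
s_5 = InvRound(s_4, k_0) = 0xAF9E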